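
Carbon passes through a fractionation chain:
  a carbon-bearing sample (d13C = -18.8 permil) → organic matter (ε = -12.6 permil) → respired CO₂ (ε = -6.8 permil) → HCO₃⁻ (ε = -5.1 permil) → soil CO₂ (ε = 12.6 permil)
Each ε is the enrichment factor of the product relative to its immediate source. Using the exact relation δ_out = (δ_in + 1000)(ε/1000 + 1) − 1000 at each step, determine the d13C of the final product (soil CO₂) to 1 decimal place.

step 1: δ = (-18.80 + 1000)·(-12.6/1000 + 1) − 1000 = -31.16 permil
step 2: δ = (-31.16 + 1000)·(-6.8/1000 + 1) − 1000 = -37.75 permil
step 3: δ = (-37.75 + 1000)·(-5.1/1000 + 1) − 1000 = -42.66 permil
step 4: δ = (-42.66 + 1000)·(12.6/1000 + 1) − 1000 = -30.60 permil

-30.6 permil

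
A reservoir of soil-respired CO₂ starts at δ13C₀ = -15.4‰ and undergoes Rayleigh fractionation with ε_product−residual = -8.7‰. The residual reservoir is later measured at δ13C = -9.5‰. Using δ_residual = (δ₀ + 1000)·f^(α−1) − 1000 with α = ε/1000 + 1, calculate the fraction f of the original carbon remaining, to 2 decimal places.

α − 1 = ε/1000 = -0.0087
(δ_res + 1000)/(δ₀ + 1000) = (-9.5 + 1000)/(-15.4 + 1000) = 990.5/984.6 = 1.005992
f = 1.005992^(1/-0.0087) = exp(ln(1.005992)/-0.0087) = exp(0.00597/-0.0087)
f = exp(-0.6867) = 0.5032

0.50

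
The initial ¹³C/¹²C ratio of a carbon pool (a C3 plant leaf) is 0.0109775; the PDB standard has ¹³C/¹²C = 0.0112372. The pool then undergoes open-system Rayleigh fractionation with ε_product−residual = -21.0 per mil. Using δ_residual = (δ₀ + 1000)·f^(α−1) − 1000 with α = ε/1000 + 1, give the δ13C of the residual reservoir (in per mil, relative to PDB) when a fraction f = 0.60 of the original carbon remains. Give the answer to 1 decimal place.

δ₀ = (0.0109775/0.0112372 − 1)×1000 = (0.976889 − 1)×1000 = -23.111 per mil
α − 1 = ε/1000 = -0.0210
f^(α−1) = 0.60^(-0.0210) = 1.010785
δ_res = (-23.111 + 1000) × 1.010785 − 1000 = 987.425 − 1000 = -12.57 per mil

-12.6 per mil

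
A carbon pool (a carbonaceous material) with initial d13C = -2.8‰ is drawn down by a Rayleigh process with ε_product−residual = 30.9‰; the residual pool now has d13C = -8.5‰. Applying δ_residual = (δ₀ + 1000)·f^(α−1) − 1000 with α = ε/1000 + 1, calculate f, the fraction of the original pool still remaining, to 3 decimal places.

0.831

α − 1 = ε/1000 = 0.0309
(δ_res + 1000)/(δ₀ + 1000) = (-8.5 + 1000)/(-2.8 + 1000) = 991.5/997.2 = 0.994284
f = 0.994284^(1/0.0309) = exp(ln(0.994284)/0.0309) = exp(-0.00573/0.0309)
f = exp(-0.1855) = 0.8307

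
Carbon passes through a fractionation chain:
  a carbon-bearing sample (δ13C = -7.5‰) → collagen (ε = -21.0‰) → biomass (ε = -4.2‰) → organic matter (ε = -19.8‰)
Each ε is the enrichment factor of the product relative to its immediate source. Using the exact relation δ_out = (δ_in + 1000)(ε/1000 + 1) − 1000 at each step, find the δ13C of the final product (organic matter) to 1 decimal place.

-51.6‰

step 1: δ = (-7.50 + 1000)·(-21.0/1000 + 1) − 1000 = -28.34‰
step 2: δ = (-28.34 + 1000)·(-4.2/1000 + 1) − 1000 = -32.42‰
step 3: δ = (-32.42 + 1000)·(-19.8/1000 + 1) − 1000 = -51.58‰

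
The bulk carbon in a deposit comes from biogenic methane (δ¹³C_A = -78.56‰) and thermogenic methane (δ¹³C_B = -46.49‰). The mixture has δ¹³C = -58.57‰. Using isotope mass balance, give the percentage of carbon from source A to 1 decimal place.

37.7%

δ_mix = f_A·δ_A + (1 − f_A)·δ_B  ⇒  f_A = (δ_mix − δ_B)/(δ_A − δ_B)
f_A = (-58.57 − (-46.49)) / (-78.56 − (-46.49))
f_A = -12.08 / -32.07 = 0.3767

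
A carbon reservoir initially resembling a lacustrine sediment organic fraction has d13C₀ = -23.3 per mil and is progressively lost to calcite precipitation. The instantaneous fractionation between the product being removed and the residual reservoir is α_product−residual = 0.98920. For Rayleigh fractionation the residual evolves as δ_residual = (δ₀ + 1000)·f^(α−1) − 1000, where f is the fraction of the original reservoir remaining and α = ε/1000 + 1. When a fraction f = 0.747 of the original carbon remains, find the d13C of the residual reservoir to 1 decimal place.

Rayleigh residual: δ_res = (δ₀ + 1000)·f^(α−1) − 1000
α − 1 = -0.01080
f^(α−1) = 0.747^(-0.01080) = 1.003155
δ_res = (-23.3 + 1000) × 1.003155 − 1000 = 979.782 − 1000 = -20.22 per mil

-20.2 per mil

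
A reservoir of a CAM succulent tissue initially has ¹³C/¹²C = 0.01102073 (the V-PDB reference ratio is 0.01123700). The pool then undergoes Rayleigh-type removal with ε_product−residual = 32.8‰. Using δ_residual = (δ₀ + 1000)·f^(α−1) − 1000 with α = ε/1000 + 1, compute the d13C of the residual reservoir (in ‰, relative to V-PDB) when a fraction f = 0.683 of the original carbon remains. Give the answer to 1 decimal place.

δ₀ = (0.01102073/0.01123700 − 1)×1000 = (0.980754 − 1)×1000 = -19.246‰
α − 1 = ε/1000 = 0.0328
f^(α−1) = 0.683^(0.0328) = 0.987573
δ_res = (-19.246 + 1000) × 0.987573 − 1000 = 968.565 − 1000 = -31.43‰

-31.4‰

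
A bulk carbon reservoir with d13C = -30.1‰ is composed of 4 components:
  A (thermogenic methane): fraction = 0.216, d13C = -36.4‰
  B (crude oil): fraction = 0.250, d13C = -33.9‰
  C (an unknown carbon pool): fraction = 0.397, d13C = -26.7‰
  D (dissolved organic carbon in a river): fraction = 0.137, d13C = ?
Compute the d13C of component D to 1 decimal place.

Isotope mass balance: δ_bulk = Σ fᵢ·δᵢ.
-30.1 = 0.216×(-36.4) + 0.250×(-33.9) + 0.397×(-26.7) + 0.137×δ_D
0.137·δ_D = -30.1 − (-26.937) = -3.163
δ_D = -3.163 / 0.137 = -23.09‰

-23.1‰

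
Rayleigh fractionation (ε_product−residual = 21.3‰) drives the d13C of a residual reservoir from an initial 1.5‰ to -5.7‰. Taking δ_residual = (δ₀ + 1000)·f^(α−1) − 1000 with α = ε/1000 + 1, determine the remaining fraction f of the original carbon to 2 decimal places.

α − 1 = ε/1000 = 0.0213
(δ_res + 1000)/(δ₀ + 1000) = (-5.7 + 1000)/(1.5 + 1000) = 994.3/1001.5 = 0.992811
f = 0.992811^(1/0.0213) = exp(ln(0.992811)/0.0213) = exp(-0.00722/0.0213)
f = exp(-0.3387) = 0.7127

0.71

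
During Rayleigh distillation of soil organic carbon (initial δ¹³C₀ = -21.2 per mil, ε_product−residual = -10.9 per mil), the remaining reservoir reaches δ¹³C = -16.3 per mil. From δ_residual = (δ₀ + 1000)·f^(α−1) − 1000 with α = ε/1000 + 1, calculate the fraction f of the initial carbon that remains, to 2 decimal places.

α − 1 = ε/1000 = -0.0109
(δ_res + 1000)/(δ₀ + 1000) = (-16.3 + 1000)/(-21.2 + 1000) = 983.7/978.8 = 1.005006
f = 1.005006^(1/-0.0109) = exp(ln(1.005006)/-0.0109) = exp(0.00499/-0.0109)
f = exp(-0.4581) = 0.6325

0.63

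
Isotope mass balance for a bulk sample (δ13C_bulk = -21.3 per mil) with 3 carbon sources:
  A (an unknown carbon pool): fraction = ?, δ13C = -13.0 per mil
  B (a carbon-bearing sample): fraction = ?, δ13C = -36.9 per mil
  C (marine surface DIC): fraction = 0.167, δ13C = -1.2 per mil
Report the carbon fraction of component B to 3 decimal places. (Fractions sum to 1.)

Let f_B and f_A be the unknown fractions; fractions sum to 1 so f_B + f_A = 0.833.
Mass balance: Σ fᵢ·δᵢ = δ_bulk ⇒ f_B·(-36.9) + f_A·(-13.0) = -21.3 − (-0.200) = -21.100
Substitute f_A = 0.833 − f_B:
f_B·(-36.9 − -13.0) = -21.100 − 0.833×(-13.0) = -10.271
f_B = -10.271 / -23.9 = 0.4297

0.430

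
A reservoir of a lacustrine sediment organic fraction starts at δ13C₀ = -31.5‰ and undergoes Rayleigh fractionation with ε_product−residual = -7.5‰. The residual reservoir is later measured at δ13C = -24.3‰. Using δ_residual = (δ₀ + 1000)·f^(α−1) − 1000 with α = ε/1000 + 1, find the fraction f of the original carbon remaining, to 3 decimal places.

0.372

α − 1 = ε/1000 = -0.0075
(δ_res + 1000)/(δ₀ + 1000) = (-24.3 + 1000)/(-31.5 + 1000) = 975.7/968.5 = 1.007434
f = 1.007434^(1/-0.0075) = exp(ln(1.007434)/-0.0075) = exp(0.00741/-0.0075)
f = exp(-0.9876) = 0.3725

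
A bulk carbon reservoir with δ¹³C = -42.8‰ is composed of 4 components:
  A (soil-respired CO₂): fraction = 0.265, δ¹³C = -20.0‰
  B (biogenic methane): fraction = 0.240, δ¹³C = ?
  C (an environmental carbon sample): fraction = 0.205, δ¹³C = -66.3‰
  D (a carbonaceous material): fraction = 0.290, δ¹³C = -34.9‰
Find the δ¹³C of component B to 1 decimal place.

Isotope mass balance: δ_bulk = Σ fᵢ·δᵢ.
-42.8 = 0.265×(-20.0) + 0.240×δ_B + 0.205×(-66.3) + 0.290×(-34.9)
0.240·δ_B = -42.8 − (-29.012) = -13.788
δ_B = -13.788 / 0.240 = -57.45‰

-57.4‰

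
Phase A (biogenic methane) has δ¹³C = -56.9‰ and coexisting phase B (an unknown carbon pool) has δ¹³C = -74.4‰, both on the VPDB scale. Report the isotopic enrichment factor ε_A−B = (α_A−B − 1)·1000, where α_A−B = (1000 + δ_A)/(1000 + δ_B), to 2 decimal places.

18.91‰

α_A−B = (1000 + -56.9) / (1000 + -74.4) = 943.1 / 925.6 = 1.018907
ε_A−B = (1.018907 − 1) × 1000 = 18.907‰
(The approximation ε ≈ δ_A − δ_B would give 17.5‰.)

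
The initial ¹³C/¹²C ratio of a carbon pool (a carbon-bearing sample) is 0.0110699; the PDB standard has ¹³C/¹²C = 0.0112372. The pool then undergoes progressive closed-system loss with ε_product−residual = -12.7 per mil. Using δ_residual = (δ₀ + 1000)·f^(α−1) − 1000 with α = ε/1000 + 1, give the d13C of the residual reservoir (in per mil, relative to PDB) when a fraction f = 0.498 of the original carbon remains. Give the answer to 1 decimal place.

δ₀ = (0.0110699/0.0112372 − 1)×1000 = (0.985112 − 1)×1000 = -14.888 per mil
α − 1 = ε/1000 = -0.0127
f^(α−1) = 0.498^(-0.0127) = 1.008893
δ_res = (-14.888 + 1000) × 1.008893 − 1000 = 993.873 − 1000 = -6.13 per mil

-6.1 per mil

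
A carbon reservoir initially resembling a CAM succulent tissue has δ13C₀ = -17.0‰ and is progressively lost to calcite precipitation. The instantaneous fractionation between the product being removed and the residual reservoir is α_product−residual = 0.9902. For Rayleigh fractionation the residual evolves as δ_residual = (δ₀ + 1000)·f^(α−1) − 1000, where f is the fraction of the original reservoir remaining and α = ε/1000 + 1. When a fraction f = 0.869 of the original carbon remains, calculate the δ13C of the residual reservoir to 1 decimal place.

-15.6‰

Rayleigh residual: δ_res = (δ₀ + 1000)·f^(α−1) − 1000
α − 1 = -0.00980
f^(α−1) = 0.869^(-0.00980) = 1.001377
δ_res = (-17.0 + 1000) × 1.001377 − 1000 = 984.354 − 1000 = -15.65‰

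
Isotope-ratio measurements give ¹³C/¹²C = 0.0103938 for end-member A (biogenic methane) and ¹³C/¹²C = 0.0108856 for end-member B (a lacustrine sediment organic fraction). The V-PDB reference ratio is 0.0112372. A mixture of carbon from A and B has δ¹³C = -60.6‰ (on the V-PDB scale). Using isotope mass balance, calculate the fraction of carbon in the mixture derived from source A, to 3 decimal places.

δ_A = (0.0103938/0.0112372 − 1)×1000 = (0.924946 − 1)×1000 = -75.054‰
δ_B = (0.0108856/0.0112372 − 1)×1000 = (0.968711 − 1)×1000 = -31.289‰
f_A = (δ_mix − δ_B)/(δ_A − δ_B) = (-60.6 − (-31.289))/(-75.054 − (-31.289))
f_A = -29.311 / -43.765 = 0.6697

0.670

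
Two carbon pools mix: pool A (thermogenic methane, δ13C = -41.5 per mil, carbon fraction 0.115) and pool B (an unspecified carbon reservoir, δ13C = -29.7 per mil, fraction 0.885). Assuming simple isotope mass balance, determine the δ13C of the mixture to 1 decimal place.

-31.1 per mil

δ_mix = f_A·δ_A + f_B·δ_B
δ_mix = 0.115 × (-41.5) + 0.885 × (-29.7)
δ_mix = -4.77 + -26.28 = -31.06 per mil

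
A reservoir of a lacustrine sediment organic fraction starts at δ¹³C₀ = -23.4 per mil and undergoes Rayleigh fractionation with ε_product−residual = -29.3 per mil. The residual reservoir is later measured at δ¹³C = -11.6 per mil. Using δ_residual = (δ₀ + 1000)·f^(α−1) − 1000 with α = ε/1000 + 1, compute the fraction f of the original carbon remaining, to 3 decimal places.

0.664

α − 1 = ε/1000 = -0.0293
(δ_res + 1000)/(δ₀ + 1000) = (-11.6 + 1000)/(-23.4 + 1000) = 988.4/976.6 = 1.012083
f = 1.012083^(1/-0.0293) = exp(ln(1.012083)/-0.0293) = exp(0.01201/-0.0293)
f = exp(-0.4099) = 0.6637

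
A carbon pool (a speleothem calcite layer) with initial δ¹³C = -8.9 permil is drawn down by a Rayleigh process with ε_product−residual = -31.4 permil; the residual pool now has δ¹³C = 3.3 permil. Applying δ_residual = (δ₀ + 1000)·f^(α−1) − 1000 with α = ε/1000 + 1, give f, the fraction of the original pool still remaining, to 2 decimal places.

0.68

α − 1 = ε/1000 = -0.0314
(δ_res + 1000)/(δ₀ + 1000) = (3.3 + 1000)/(-8.9 + 1000) = 1003.3/991.1 = 1.012310
f = 1.012310^(1/-0.0314) = exp(ln(1.012310)/-0.0314) = exp(0.01223/-0.0314)
f = exp(-0.3896) = 0.6773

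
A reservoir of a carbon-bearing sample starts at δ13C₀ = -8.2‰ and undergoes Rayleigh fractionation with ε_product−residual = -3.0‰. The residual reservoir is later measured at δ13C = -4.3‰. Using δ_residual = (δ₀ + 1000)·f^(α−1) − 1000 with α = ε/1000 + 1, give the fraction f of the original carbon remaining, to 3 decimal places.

α − 1 = ε/1000 = -0.0030
(δ_res + 1000)/(δ₀ + 1000) = (-4.3 + 1000)/(-8.2 + 1000) = 995.7/991.8 = 1.003932
f = 1.003932^(1/-0.0030) = exp(ln(1.003932)/-0.0030) = exp(0.00392/-0.0030)
f = exp(-1.3082) = 0.2703

0.270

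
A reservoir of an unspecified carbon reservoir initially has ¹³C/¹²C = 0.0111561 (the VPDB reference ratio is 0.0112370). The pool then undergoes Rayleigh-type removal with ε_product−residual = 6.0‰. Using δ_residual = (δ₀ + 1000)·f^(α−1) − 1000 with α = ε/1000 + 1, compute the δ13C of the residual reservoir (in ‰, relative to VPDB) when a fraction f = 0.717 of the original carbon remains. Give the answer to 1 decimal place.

-9.2‰

δ₀ = (0.0111561/0.0112370 − 1)×1000 = (0.992801 − 1)×1000 = -7.199‰
α − 1 = ε/1000 = 0.0060
f^(α−1) = 0.717^(0.0060) = 0.998006
δ_res = (-7.199 + 1000) × 0.998006 − 1000 = 990.821 − 1000 = -9.18‰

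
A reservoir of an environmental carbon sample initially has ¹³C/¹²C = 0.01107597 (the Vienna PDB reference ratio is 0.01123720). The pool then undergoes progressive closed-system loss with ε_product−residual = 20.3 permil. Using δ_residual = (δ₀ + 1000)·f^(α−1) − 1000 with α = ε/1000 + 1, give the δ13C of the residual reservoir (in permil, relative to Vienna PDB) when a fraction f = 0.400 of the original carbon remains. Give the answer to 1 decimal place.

-32.5 permil

δ₀ = (0.01107597/0.01123720 − 1)×1000 = (0.985652 − 1)×1000 = -14.348 permil
α − 1 = ε/1000 = 0.0203
f^(α−1) = 0.400^(0.0203) = 0.981571
δ_res = (-14.348 + 1000) × 0.981571 − 1000 = 967.488 − 1000 = -32.51 permil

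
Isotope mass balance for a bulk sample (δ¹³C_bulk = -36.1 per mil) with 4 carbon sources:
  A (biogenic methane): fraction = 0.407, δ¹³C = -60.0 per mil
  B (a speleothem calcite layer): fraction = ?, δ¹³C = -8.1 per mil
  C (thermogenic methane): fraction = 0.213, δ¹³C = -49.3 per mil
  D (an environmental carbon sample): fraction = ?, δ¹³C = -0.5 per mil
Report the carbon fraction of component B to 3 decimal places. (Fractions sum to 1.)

0.130

Let f_B and f_D be the unknown fractions; fractions sum to 1 so f_B + f_D = 0.380.
Mass balance: Σ fᵢ·δᵢ = δ_bulk ⇒ f_B·(-8.1) + f_D·(-0.5) = -36.1 − (-34.921) = -1.179
Substitute f_D = 0.380 − f_B:
f_B·(-8.1 − -0.5) = -1.179 − 0.380×(-0.5) = -0.989
f_B = -0.989 / -7.6 = 0.1301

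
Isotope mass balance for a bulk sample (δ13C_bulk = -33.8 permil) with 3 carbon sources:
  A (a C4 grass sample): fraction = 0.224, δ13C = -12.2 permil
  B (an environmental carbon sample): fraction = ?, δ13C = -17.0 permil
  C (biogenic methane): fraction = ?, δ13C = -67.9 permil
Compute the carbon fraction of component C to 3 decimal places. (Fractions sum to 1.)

Let f_C and f_B be the unknown fractions; fractions sum to 1 so f_C + f_B = 0.776.
Mass balance: Σ fᵢ·δᵢ = δ_bulk ⇒ f_C·(-67.9) + f_B·(-17.0) = -33.8 − (-2.733) = -31.067
Substitute f_B = 0.776 − f_C:
f_C·(-67.9 − -17.0) = -31.067 − 0.776×(-17.0) = -17.875
f_C = -17.875 / -50.9 = 0.3512

0.351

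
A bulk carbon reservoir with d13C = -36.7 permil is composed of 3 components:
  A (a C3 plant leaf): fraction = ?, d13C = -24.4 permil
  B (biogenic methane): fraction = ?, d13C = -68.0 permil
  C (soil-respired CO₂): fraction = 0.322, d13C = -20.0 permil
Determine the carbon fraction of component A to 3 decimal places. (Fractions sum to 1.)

0.363

Let f_A and f_B be the unknown fractions; fractions sum to 1 so f_A + f_B = 0.678.
Mass balance: Σ fᵢ·δᵢ = δ_bulk ⇒ f_A·(-24.4) + f_B·(-68.0) = -36.7 − (-6.440) = -30.260
Substitute f_B = 0.678 − f_A:
f_A·(-24.4 − -68.0) = -30.260 − 0.678×(-68.0) = 15.844
f_A = 15.844 / 43.6 = 0.3634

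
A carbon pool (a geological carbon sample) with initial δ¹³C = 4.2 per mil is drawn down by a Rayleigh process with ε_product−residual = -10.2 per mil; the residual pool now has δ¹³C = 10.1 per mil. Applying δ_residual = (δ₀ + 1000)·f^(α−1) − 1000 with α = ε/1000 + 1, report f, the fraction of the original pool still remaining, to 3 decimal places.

α − 1 = ε/1000 = -0.0102
(δ_res + 1000)/(δ₀ + 1000) = (10.1 + 1000)/(4.2 + 1000) = 1010.1/1004.2 = 1.005875
f = 1.005875^(1/-0.0102) = exp(ln(1.005875)/-0.0102) = exp(0.00586/-0.0102)
f = exp(-0.5743) = 0.5631

0.563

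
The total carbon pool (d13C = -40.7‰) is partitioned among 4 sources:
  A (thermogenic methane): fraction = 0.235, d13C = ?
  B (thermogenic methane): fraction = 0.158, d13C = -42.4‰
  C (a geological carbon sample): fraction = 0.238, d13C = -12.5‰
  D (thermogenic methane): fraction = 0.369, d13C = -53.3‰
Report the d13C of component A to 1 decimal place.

-48.3‰

Isotope mass balance: δ_bulk = Σ fᵢ·δᵢ.
-40.7 = 0.235×δ_A + 0.158×(-42.4) + 0.238×(-12.5) + 0.369×(-53.3)
0.235·δ_A = -40.7 − (-29.342) = -11.358
δ_A = -11.358 / 0.235 = -48.33‰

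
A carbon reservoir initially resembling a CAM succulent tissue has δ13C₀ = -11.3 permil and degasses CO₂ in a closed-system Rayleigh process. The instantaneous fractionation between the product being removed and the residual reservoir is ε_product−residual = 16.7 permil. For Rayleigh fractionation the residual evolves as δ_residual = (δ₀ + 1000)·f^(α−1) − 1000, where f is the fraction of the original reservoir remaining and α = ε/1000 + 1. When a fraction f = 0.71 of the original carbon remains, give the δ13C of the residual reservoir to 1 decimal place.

-16.9 permil

Rayleigh residual: δ_res = (δ₀ + 1000)·f^(α−1) − 1000
α = ε/1000 + 1 = 1.01670, so α − 1 = 0.01670
f^(α−1) = 0.71^(0.01670) = 0.994297
δ_res = (-11.3 + 1000) × 0.994297 − 1000 = 983.061 − 1000 = -16.94 permil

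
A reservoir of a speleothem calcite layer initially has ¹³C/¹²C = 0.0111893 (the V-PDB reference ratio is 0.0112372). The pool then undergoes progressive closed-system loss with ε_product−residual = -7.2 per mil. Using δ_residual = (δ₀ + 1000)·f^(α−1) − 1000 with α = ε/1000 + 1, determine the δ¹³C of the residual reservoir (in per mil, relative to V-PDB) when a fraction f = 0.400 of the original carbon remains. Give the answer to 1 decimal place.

δ₀ = (0.0111893/0.0112372 − 1)×1000 = (0.995737 − 1)×1000 = -4.263 per mil
α − 1 = ε/1000 = -0.0072
f^(α−1) = 0.400^(-0.0072) = 1.006619
δ_res = (-4.263 + 1000) × 1.006619 − 1000 = 1002.328 − 1000 = 2.33 per mil

2.3 per mil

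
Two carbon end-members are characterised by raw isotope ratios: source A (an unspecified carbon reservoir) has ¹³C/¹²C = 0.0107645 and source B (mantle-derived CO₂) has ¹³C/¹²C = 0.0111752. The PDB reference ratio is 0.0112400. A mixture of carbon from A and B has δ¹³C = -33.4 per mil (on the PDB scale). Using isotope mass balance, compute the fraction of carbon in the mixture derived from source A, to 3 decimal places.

0.756

δ_A = (0.0107645/0.0112400 − 1)×1000 = (0.957696 − 1)×1000 = -42.304 per mil
δ_B = (0.0111752/0.0112400 − 1)×1000 = (0.994235 − 1)×1000 = -5.765 per mil
f_A = (δ_mix − δ_B)/(δ_A − δ_B) = (-33.4 − (-5.765))/(-42.304 − (-5.765))
f_A = -27.635 / -36.539 = 0.7563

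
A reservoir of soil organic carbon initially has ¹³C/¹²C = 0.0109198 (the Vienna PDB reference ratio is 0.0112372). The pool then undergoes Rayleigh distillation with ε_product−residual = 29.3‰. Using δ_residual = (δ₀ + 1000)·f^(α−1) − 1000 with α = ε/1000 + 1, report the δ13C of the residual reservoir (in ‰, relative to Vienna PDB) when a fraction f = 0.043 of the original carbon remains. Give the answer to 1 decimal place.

δ₀ = (0.0109198/0.0112372 − 1)×1000 = (0.971755 − 1)×1000 = -28.245‰
α − 1 = ε/1000 = 0.0293
f^(α−1) = 0.043^(0.0293) = 0.911928
δ_res = (-28.245 + 1000) × 0.911928 − 1000 = 886.170 − 1000 = -113.83‰

-113.8‰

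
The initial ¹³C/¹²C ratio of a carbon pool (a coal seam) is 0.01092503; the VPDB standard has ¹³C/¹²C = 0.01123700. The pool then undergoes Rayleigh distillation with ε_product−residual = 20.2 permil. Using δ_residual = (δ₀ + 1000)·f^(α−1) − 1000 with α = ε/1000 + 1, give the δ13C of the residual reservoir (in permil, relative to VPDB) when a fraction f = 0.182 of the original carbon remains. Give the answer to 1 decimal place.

-60.7 permil

δ₀ = (0.01092503/0.01123700 − 1)×1000 = (0.972237 − 1)×1000 = -27.763 permil
α − 1 = ε/1000 = 0.0202
f^(α−1) = 0.182^(0.0202) = 0.966170
δ_res = (-27.763 + 1000) × 0.966170 − 1000 = 939.346 − 1000 = -60.65 permil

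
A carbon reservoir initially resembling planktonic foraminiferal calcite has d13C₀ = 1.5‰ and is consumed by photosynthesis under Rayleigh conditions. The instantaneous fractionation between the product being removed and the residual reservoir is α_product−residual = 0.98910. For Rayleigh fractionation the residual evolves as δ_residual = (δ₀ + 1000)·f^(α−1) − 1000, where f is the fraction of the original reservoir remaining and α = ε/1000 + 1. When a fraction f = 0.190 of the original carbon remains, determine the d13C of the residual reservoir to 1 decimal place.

Rayleigh residual: δ_res = (δ₀ + 1000)·f^(α−1) − 1000
α − 1 = -0.01090
f^(α−1) = 0.190^(-0.01090) = 1.018267
δ_res = (1.5 + 1000) × 1.018267 − 1000 = 1019.794 − 1000 = 19.79‰

19.8‰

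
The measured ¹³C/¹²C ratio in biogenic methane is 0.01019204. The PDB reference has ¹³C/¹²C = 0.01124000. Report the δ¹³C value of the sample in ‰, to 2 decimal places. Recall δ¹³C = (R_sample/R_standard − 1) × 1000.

δ¹³C = (R_sample / R_standard − 1) × 1000
R_sample / R_standard = 0.01019204 / 0.01124000 = 0.906765
δ¹³C = (0.906765 − 1) × 1000 = -93.235‰

-93.23‰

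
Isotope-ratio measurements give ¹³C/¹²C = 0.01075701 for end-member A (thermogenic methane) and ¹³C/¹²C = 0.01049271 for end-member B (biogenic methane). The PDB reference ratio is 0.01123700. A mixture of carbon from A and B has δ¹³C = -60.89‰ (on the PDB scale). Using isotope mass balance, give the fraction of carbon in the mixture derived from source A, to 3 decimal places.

0.227

δ_A = (0.01075701/0.01123700 − 1)×1000 = (0.957285 − 1)×1000 = -42.715‰
δ_B = (0.01049271/0.01123700 − 1)×1000 = (0.933764 − 1)×1000 = -66.236‰
f_A = (δ_mix − δ_B)/(δ_A − δ_B) = (-60.89 − (-66.236))/(-42.715 − (-66.236))
f_A = 5.346 / 23.521 = 0.2273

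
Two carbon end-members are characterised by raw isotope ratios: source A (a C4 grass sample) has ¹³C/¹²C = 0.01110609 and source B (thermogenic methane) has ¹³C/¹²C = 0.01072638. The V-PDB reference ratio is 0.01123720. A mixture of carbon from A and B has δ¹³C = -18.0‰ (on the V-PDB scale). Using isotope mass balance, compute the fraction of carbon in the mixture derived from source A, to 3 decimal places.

δ_A = (0.01110609/0.01123720 − 1)×1000 = (0.988333 − 1)×1000 = -11.667‰
δ_B = (0.01072638/0.01123720 − 1)×1000 = (0.954542 − 1)×1000 = -45.458‰
f_A = (δ_mix − δ_B)/(δ_A − δ_B) = (-18.0 − (-45.458))/(-11.667 − (-45.458))
f_A = 27.458 / 33.790 = 0.8126

0.813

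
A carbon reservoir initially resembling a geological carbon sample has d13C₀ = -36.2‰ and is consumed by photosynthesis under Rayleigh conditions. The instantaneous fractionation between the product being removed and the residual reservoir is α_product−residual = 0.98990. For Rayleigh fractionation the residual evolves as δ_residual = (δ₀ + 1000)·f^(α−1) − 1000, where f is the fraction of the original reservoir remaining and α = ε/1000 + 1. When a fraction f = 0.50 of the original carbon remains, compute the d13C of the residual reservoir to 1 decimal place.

-29.4‰

Rayleigh residual: δ_res = (δ₀ + 1000)·f^(α−1) − 1000
α − 1 = -0.01010
f^(α−1) = 0.50^(-0.01010) = 1.007025
δ_res = (-36.2 + 1000) × 1.007025 − 1000 = 970.571 − 1000 = -29.43‰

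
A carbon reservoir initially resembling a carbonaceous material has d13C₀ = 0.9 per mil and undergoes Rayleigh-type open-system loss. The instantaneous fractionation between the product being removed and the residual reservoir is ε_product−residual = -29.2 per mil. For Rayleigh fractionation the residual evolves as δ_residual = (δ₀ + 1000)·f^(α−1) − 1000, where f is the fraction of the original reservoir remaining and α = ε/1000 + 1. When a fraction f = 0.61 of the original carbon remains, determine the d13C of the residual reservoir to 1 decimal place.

15.5 per mil

Rayleigh residual: δ_res = (δ₀ + 1000)·f^(α−1) − 1000
α = ε/1000 + 1 = 0.97080, so α − 1 = -0.02920
f^(α−1) = 0.61^(-0.02920) = 1.014538
δ_res = (0.9 + 1000) × 1.014538 − 1000 = 1015.451 − 1000 = 15.45 per mil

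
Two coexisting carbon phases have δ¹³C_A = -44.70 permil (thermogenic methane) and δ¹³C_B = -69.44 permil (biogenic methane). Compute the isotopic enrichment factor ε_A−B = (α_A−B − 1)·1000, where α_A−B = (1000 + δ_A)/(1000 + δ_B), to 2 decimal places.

α_A−B = (1000 + -44.70) / (1000 + -69.44) = 955.30 / 930.56 = 1.026586
ε_A−B = (1.026586 − 1) × 1000 = 26.586 permil
(The approximation ε ≈ δ_A − δ_B would give 24.74 permil.)

26.59 permil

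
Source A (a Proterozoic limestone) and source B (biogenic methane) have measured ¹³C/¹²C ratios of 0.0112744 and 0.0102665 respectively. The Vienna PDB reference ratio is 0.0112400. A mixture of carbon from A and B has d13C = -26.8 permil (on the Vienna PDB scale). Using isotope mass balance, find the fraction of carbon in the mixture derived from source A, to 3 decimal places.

0.667

δ_A = (0.0112744/0.0112400 − 1)×1000 = (1.003060 − 1)×1000 = 3.060 permil
δ_B = (0.0102665/0.0112400 − 1)×1000 = (0.913390 − 1)×1000 = -86.610 permil
f_A = (δ_mix − δ_B)/(δ_A − δ_B) = (-26.8 − (-86.610))/(3.060 − (-86.610))
f_A = 59.810 / 89.671 = 0.6670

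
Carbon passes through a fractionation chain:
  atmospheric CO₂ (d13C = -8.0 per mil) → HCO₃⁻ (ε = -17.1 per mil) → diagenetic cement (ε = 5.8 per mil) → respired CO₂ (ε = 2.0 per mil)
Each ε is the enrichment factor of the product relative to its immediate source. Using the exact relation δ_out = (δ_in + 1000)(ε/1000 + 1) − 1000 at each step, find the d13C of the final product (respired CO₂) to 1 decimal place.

step 1: δ = (-8.00 + 1000)·(-17.1/1000 + 1) − 1000 = -24.96 per mil
step 2: δ = (-24.96 + 1000)·(5.8/1000 + 1) − 1000 = -19.31 per mil
step 3: δ = (-19.31 + 1000)·(2.0/1000 + 1) − 1000 = -17.35 per mil

-17.3 per mil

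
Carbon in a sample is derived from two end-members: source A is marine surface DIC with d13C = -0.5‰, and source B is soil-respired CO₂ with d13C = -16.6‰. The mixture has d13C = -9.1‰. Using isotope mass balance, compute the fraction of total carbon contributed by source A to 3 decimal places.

δ_mix = f_A·δ_A + (1 − f_A)·δ_B  ⇒  f_A = (δ_mix − δ_B)/(δ_A − δ_B)
f_A = (-9.1 − (-16.6)) / (-0.5 − (-16.6))
f_A = 7.5 / 16.1 = 0.4658

0.466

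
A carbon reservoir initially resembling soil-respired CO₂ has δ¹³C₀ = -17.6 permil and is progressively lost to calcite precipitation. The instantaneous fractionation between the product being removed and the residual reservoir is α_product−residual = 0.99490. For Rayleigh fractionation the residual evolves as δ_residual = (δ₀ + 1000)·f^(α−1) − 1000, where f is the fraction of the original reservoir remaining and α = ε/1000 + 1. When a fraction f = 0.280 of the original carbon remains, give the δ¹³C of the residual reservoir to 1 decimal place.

Rayleigh residual: δ_res = (δ₀ + 1000)·f^(α−1) − 1000
α − 1 = -0.00510
f^(α−1) = 0.280^(-0.00510) = 1.006513
δ_res = (-17.6 + 1000) × 1.006513 − 1000 = 988.799 − 1000 = -11.20 permil

-11.2 permil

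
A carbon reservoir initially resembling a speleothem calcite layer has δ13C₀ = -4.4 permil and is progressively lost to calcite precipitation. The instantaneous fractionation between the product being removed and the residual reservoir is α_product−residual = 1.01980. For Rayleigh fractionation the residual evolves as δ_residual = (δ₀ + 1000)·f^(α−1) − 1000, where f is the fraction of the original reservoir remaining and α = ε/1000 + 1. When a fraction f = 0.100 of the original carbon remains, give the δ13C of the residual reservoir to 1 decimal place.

-48.8 permil

Rayleigh residual: δ_res = (δ₀ + 1000)·f^(α−1) − 1000
α − 1 = 0.01980
f^(α−1) = 0.100^(0.01980) = 0.955432
δ_res = (-4.4 + 1000) × 0.955432 − 1000 = 951.229 − 1000 = -48.77 permil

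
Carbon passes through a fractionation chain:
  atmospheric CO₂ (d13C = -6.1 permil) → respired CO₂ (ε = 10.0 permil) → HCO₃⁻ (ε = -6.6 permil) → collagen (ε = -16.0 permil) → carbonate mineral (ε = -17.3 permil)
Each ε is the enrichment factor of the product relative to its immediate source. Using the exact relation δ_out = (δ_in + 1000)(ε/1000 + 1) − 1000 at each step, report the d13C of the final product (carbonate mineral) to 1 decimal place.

-35.7 permil

step 1: δ = (-6.10 + 1000)·(10.0/1000 + 1) − 1000 = 3.84 permil
step 2: δ = (3.84 + 1000)·(-6.6/1000 + 1) − 1000 = -2.79 permil
step 3: δ = (-2.79 + 1000)·(-16.0/1000 + 1) − 1000 = -18.74 permil
step 4: δ = (-18.74 + 1000)·(-17.3/1000 + 1) − 1000 = -35.72 permil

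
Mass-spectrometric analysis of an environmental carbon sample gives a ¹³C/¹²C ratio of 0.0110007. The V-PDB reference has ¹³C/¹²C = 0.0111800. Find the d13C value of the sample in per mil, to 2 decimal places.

-16.04 per mil

d13C = (R_sample / R_standard − 1) × 1000
R_sample / R_standard = 0.0110007 / 0.0111800 = 0.983962
d13C = (0.983962 − 1) × 1000 = -16.038 per mil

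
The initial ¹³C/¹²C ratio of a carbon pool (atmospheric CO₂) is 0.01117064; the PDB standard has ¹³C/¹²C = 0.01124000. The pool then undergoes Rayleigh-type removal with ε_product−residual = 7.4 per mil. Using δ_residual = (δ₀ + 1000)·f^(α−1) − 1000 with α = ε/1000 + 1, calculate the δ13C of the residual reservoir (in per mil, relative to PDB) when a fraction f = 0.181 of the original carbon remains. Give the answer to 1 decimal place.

-18.7 per mil

δ₀ = (0.01117064/0.01124000 − 1)×1000 = (0.993829 − 1)×1000 = -6.171 per mil
α − 1 = ε/1000 = 0.0074
f^(α−1) = 0.181^(0.0074) = 0.987431
δ_res = (-6.171 + 1000) × 0.987431 − 1000 = 981.338 − 1000 = -18.66 per mil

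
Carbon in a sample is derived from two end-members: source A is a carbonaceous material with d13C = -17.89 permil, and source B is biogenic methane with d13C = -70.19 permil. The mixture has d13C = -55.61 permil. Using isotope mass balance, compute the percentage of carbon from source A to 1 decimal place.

27.9%

δ_mix = f_A·δ_A + (1 − f_A)·δ_B  ⇒  f_A = (δ_mix − δ_B)/(δ_A − δ_B)
f_A = (-55.61 − (-70.19)) / (-17.89 − (-70.19))
f_A = 14.58 / 52.30 = 0.2788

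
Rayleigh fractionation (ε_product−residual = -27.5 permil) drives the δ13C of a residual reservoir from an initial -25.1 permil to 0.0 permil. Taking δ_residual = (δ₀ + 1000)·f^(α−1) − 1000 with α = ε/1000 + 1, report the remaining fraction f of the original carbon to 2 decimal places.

α − 1 = ε/1000 = -0.0275
(δ_res + 1000)/(δ₀ + 1000) = (0.0 + 1000)/(-25.1 + 1000) = 1000.0/974.9 = 1.025746
f = 1.025746^(1/-0.0275) = exp(ln(1.025746)/-0.0275) = exp(0.02542/-0.0275)
f = exp(-0.9244) = 0.3968

0.40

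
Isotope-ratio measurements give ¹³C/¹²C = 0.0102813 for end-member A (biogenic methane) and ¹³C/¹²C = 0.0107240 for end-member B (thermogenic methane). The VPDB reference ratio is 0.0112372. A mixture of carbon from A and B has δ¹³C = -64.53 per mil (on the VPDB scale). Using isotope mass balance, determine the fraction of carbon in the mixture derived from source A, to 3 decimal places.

δ_A = (0.0102813/0.0112372 − 1)×1000 = (0.914934 − 1)×1000 = -85.066 per mil
δ_B = (0.0107240/0.0112372 − 1)×1000 = (0.954330 − 1)×1000 = -45.670 per mil
f_A = (δ_mix − δ_B)/(δ_A − δ_B) = (-64.53 − (-45.670))/(-85.066 − (-45.670))
f_A = -18.860 / -39.396 = 0.4787

0.479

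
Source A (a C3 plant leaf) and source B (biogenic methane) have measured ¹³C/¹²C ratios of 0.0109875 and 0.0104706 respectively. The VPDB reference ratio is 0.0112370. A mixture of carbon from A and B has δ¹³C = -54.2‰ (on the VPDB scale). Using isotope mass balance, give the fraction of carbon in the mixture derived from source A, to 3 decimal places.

δ_A = (0.0109875/0.0112370 − 1)×1000 = (0.977797 − 1)×1000 = -22.203‰
δ_B = (0.0104706/0.0112370 − 1)×1000 = (0.931797 − 1)×1000 = -68.203‰
f_A = (δ_mix − δ_B)/(δ_A − δ_B) = (-54.2 − (-68.203))/(-22.203 − (-68.203))
f_A = 14.003 / 46.000 = 0.3044

0.304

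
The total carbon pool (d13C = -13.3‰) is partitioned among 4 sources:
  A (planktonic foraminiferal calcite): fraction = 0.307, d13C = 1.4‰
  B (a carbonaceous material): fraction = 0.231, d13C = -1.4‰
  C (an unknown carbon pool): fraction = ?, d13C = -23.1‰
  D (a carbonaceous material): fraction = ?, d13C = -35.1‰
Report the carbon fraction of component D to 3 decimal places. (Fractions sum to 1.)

0.228

Let f_D and f_C be the unknown fractions; fractions sum to 1 so f_D + f_C = 0.462.
Mass balance: Σ fᵢ·δᵢ = δ_bulk ⇒ f_D·(-35.1) + f_C·(-23.1) = -13.3 − (0.106) = -13.406
Substitute f_C = 0.462 − f_D:
f_D·(-35.1 − -23.1) = -13.406 − 0.462×(-23.1) = -2.734
f_D = -2.734 / -12.0 = 0.2278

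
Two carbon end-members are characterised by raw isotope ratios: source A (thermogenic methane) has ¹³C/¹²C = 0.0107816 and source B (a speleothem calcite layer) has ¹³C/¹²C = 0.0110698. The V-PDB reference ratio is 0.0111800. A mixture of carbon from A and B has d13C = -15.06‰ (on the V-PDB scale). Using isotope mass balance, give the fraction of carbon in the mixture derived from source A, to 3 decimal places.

0.202

δ_A = (0.0107816/0.0111800 − 1)×1000 = (0.964365 − 1)×1000 = -35.635‰
δ_B = (0.0110698/0.0111800 − 1)×1000 = (0.990143 − 1)×1000 = -9.857‰
f_A = (δ_mix − δ_B)/(δ_A − δ_B) = (-15.06 − (-9.857))/(-35.635 − (-9.857))
f_A = -5.203 / -25.778 = 0.2018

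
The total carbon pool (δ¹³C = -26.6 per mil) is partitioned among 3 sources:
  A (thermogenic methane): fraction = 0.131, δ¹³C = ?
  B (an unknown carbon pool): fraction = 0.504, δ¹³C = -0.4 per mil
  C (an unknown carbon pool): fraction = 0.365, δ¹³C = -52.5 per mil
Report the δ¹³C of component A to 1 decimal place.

Isotope mass balance: δ_bulk = Σ fᵢ·δᵢ.
-26.6 = 0.131×δ_A + 0.504×(-0.4) + 0.365×(-52.5)
0.131·δ_A = -26.6 − (-19.364) = -7.236
δ_A = -7.236 / 0.131 = -55.24 per mil

-55.2 per mil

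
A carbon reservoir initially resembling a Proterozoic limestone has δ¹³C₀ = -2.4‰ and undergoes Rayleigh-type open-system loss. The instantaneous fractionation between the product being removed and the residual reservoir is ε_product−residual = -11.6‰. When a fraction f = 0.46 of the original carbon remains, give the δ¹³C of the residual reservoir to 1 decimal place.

6.6‰

Rayleigh residual: δ_res = (δ₀ + 1000)·f^(α−1) − 1000
α = ε/1000 + 1 = 0.98840, so α − 1 = -0.01160
f^(α−1) = 0.46^(-0.01160) = 1.009048
δ_res = (-2.4 + 1000) × 1.009048 − 1000 = 1006.627 − 1000 = 6.63‰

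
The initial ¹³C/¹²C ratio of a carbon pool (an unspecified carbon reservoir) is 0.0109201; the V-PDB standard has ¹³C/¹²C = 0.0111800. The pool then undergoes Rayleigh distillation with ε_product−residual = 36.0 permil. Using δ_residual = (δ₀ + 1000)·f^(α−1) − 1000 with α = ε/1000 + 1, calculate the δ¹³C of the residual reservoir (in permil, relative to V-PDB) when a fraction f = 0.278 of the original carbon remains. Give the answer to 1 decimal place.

δ₀ = (0.0109201/0.0111800 − 1)×1000 = (0.976753 − 1)×1000 = -23.247 permil
α − 1 = ε/1000 = 0.0360
f^(α−1) = 0.278^(0.0360) = 0.954961
δ_res = (-23.247 + 1000) × 0.954961 − 1000 = 932.761 − 1000 = -67.24 permil

-67.2 permil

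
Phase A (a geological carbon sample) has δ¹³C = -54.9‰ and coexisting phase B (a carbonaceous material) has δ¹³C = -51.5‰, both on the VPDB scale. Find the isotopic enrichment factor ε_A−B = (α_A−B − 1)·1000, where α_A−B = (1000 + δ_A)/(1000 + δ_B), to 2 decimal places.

α_A−B = (1000 + -54.9) / (1000 + -51.5) = 945.1 / 948.5 = 0.996415
ε_A−B = (0.996415 − 1) × 1000 = -3.585‰
(The approximation ε ≈ δ_A − δ_B would give -3.4‰.)

-3.58‰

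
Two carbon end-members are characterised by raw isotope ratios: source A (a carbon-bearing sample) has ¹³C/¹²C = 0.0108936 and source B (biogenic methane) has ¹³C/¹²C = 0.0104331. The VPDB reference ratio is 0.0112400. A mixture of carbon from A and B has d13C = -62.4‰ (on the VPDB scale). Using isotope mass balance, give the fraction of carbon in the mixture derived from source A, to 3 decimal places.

δ_A = (0.0108936/0.0112400 − 1)×1000 = (0.969181 − 1)×1000 = -30.819‰
δ_B = (0.0104331/0.0112400 − 1)×1000 = (0.928212 − 1)×1000 = -71.788‰
f_A = (δ_mix − δ_B)/(δ_A − δ_B) = (-62.4 − (-71.788))/(-30.819 − (-71.788))
f_A = 9.388 / 40.970 = 0.2292

0.229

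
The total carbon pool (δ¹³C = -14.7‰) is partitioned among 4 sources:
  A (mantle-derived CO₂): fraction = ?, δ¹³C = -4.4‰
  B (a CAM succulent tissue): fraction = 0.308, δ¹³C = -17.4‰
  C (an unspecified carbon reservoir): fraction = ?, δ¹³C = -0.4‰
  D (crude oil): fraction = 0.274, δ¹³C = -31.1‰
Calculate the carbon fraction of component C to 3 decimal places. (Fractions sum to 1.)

0.255

Let f_C and f_A be the unknown fractions; fractions sum to 1 so f_C + f_A = 0.418.
Mass balance: Σ fᵢ·δᵢ = δ_bulk ⇒ f_C·(-0.4) + f_A·(-4.4) = -14.7 − (-13.881) = -0.819
Substitute f_A = 0.418 − f_C:
f_C·(-0.4 − -4.4) = -0.819 − 0.418×(-4.4) = 1.020
f_C = 1.020 / 4.0 = 0.2550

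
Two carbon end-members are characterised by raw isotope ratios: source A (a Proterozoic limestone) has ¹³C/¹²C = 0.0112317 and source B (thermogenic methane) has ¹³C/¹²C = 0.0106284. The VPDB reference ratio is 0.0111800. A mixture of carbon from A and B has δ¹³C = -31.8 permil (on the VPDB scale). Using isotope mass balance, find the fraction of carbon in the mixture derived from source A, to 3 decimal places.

δ_A = (0.0112317/0.0111800 − 1)×1000 = (1.004624 − 1)×1000 = 4.624 permil
δ_B = (0.0106284/0.0111800 − 1)×1000 = (0.950662 − 1)×1000 = -49.338 permil
f_A = (δ_mix − δ_B)/(δ_A − δ_B) = (-31.8 − (-49.338))/(4.624 − (-49.338))
f_A = 17.538 / 53.962 = 0.3250

0.325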